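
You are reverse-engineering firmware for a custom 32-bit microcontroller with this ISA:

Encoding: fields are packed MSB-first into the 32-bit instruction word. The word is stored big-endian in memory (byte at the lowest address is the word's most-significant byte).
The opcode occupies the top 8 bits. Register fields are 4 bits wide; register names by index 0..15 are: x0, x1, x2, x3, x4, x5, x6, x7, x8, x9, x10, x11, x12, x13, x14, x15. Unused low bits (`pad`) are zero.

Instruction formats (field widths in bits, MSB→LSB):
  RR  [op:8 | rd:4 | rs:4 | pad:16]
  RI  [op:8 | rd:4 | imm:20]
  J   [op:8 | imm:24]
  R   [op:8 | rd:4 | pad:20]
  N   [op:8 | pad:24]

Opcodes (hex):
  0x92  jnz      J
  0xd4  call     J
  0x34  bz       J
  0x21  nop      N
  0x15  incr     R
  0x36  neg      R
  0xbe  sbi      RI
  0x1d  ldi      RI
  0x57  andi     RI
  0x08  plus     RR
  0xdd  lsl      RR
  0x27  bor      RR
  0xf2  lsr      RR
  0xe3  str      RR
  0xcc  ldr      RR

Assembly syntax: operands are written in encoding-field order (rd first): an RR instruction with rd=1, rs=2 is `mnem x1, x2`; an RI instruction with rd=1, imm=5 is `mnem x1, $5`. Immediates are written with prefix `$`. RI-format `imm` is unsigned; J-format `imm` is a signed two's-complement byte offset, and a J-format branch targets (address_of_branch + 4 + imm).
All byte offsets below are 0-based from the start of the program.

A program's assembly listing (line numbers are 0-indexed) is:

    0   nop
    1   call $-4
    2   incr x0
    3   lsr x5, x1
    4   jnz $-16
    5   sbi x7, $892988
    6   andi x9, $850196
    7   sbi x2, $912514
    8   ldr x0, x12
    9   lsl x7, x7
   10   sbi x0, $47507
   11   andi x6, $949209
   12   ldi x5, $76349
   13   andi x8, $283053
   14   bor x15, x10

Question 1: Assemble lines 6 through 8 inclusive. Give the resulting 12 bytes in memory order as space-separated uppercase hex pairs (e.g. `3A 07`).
L6: andi op=0x57:8|rd=9:4|imm=850196:20 ⇒ 0x579cf914 ⇒ big 57 9c f9 14
L7: sbi op=0xbe:8|rd=2:4|imm=912514:20 ⇒ 0xbe2dec82 ⇒ big be 2d ec 82
L8: ldr op=0xcc:8|rd=0:4|rs=12:4|pad=0:16 ⇒ 0xcc0c0000 ⇒ big cc 0c 00 00

57 9C F9 14 BE 2D EC 82 CC 0C 00 00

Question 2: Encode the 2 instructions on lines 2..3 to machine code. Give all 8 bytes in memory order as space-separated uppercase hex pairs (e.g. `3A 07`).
line 2 (incr): pack op=0x15:8|rd=0:4|pad=0:20 = 0x15000000; big→ 15 00 00 00
line 3 (lsr): pack op=0xf2:8|rd=5:4|rs=1:4|pad=0:16 = 0xf2510000; big→ f2 51 00 00

15 00 00 00 F2 51 00 00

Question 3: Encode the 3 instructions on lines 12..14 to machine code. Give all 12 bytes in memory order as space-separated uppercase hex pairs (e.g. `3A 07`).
1D 51 2A 3D 57 84 51 AD 27 FA 00 00

line 12 (ldi): pack op=0x1d:8|rd=5:4|imm=76349:20 = 0x1d512a3d; big→ 1d 51 2a 3d
line 13 (andi): pack op=0x57:8|rd=8:4|imm=283053:20 = 0x578451ad; big→ 57 84 51 ad
line 14 (bor): pack op=0x27:8|rd=15:4|rs=10:4|pad=0:16 = 0x27fa0000; big→ 27 fa 00 00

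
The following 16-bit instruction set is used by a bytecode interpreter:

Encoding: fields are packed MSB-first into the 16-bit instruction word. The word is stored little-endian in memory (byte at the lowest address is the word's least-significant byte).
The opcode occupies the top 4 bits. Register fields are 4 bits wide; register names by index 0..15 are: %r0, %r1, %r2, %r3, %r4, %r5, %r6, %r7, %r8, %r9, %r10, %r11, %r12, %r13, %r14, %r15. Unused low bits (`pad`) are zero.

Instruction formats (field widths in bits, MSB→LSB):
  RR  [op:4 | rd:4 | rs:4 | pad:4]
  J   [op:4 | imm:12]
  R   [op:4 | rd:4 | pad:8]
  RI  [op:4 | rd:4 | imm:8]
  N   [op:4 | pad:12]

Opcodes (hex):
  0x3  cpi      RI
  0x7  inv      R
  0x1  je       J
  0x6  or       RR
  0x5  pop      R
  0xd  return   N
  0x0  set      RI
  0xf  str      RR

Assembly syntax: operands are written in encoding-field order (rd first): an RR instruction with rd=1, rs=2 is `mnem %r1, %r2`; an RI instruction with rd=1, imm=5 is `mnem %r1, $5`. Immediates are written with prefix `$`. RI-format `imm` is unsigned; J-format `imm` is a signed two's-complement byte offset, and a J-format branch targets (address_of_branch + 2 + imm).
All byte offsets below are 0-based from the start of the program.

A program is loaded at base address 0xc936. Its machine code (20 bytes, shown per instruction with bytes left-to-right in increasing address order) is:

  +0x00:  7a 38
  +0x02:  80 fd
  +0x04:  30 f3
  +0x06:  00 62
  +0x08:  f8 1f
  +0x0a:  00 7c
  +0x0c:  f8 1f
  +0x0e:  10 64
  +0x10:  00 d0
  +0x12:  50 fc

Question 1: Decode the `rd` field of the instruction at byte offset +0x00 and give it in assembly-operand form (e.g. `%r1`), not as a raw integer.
[00] 7a 38 → 0x387a
  op=0x387a>>12=0x3 ⇒ cpi (RI)
  rd@[11:8]=0x8 ⇒ %r8
  imm@[7:0]=0x7a ⇒ $122

%r8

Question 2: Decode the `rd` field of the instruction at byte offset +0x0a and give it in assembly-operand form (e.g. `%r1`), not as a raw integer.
+0x0a: 00 7c ⇒ word 0x7c00 (little)
  op=0x7c00>>12=0x7 ⇒ inv (R)
  rd: (w>>8)&0xf=0xc → %r12

%r12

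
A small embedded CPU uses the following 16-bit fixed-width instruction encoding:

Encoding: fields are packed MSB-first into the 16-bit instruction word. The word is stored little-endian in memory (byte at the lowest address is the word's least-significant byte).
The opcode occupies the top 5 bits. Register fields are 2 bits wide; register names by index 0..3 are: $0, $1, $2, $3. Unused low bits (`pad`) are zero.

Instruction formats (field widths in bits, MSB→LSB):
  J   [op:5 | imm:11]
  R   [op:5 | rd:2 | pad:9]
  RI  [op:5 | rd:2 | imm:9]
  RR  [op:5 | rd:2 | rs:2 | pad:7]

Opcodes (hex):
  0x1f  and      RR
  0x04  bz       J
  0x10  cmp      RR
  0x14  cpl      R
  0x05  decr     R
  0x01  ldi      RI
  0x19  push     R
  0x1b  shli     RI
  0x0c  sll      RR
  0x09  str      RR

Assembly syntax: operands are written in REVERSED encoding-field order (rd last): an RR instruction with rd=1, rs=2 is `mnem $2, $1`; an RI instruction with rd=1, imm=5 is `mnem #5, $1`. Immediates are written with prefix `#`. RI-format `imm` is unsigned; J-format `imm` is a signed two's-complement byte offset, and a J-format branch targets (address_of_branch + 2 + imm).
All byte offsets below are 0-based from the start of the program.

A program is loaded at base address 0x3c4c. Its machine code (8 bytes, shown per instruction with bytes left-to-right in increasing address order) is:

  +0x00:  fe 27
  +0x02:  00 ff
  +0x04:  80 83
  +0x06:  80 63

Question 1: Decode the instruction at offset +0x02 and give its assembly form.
off 0x02: read 00 ff as little → 0xff00
  top 5b → 0x1f → and [RR]
  rd@[10:9]=0x3 ⇒ $3
  rs@[8:7]=0x2 ⇒ $2

and $2, $3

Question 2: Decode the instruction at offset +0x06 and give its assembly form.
[06] 80 63 → 0x6380
  top 5b → 0xc → sll [RR]
  [10:9] rd=1 = $1
  [8:7] rs=3 = $3

sll $3, $1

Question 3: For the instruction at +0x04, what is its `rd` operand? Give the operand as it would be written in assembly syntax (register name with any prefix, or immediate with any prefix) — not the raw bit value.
$1

@+04  little-endian(80 83) = 0x8380
  top 5b → 0x10 → cmp [RR]
  rd@[10:9]=0x1 ⇒ $1
  rs@[8:7]=0x3 ⇒ $3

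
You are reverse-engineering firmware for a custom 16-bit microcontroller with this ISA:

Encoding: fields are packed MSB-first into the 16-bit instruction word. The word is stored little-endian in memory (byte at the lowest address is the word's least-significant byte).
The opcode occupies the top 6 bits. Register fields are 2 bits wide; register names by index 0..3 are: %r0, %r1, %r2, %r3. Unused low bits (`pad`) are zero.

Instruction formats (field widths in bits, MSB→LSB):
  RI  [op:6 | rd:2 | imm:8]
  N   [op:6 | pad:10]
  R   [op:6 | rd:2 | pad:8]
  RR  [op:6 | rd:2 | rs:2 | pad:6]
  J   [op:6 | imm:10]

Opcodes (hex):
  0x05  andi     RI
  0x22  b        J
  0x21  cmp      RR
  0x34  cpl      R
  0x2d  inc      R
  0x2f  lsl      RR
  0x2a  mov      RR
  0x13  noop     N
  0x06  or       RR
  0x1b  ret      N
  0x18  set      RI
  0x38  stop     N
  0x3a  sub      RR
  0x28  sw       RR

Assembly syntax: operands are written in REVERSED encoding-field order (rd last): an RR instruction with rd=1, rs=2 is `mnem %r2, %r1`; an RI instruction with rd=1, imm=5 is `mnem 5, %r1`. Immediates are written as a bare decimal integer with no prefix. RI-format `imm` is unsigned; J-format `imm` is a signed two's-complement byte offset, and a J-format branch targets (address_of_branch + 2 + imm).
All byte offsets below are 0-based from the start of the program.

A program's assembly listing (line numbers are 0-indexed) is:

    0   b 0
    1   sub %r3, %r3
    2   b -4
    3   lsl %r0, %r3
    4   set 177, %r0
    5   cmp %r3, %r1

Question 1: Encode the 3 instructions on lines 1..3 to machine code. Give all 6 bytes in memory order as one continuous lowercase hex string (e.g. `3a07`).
c0ebfc8b00bf

L1: sub op=0x3a:6|rd=3:2|rs=3:2|pad=0:6 ⇒ 0xebc0 ⇒ little c0 eb
L2: b op=0x22:6|imm=-4:10 ⇒ 0x8bfc ⇒ little fc 8b
L3: lsl op=0x2f:6|rd=3:2|rs=0:2|pad=0:6 ⇒ 0xbf00 ⇒ little 00 bf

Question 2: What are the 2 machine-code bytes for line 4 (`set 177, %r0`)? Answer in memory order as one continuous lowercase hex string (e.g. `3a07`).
b160

line 4 (set): pack op=0x18:6|rd=0:2|imm=177:8 = 0x60b1; little→ b1 60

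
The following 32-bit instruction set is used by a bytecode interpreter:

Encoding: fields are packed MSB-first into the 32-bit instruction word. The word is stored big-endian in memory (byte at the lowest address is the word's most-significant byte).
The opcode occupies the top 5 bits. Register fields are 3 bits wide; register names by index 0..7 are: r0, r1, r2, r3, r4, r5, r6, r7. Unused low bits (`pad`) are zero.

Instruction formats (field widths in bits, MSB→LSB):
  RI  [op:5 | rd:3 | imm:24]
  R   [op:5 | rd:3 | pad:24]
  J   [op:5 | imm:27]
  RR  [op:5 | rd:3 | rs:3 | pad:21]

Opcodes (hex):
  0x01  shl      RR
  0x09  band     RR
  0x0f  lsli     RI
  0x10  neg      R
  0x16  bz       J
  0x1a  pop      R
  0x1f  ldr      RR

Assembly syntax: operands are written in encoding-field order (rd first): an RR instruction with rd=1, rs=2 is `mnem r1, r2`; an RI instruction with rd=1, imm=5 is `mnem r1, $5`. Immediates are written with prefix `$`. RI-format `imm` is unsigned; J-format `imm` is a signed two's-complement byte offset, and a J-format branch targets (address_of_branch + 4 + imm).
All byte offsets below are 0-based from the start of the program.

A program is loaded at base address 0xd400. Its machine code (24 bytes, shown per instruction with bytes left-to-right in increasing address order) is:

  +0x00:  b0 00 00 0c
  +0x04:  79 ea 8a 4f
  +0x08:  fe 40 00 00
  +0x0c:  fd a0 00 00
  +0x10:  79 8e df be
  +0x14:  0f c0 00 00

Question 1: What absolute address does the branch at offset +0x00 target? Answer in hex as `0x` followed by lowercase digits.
@+00  big-endian(b0 00 00 0c) = 0xb000000c
  op=0xb000000c>>27=0x16 ⇒ bz (J)
  imm@[26:0]=0xc ⇒ $12
  target = base 0xd400 + off 0x00 + 4 + imm 12 = 0xd410

0xd410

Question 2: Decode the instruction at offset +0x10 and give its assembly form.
@+10  big-endian(79 8e df be) = 0x798edfbe
  top 5b → 0xf → lsli [RI]
  rd@[26:24]=0x1 ⇒ r1
  imm@[23:0]=0x8edfbe ⇒ $9363390

lsli r1, $9363390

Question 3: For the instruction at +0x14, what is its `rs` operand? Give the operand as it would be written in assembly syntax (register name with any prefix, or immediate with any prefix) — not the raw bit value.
@+14  big-endian(0f c0 00 00) = 0x0fc00000
  op=0x0fc00000>>27=0x1 ⇒ shl (RR)
  [26:24] rd=7 = r7
  [23:21] rs=6 = r6

r6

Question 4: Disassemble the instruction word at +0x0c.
ldr r5, r5

+0x0c: fd a0 00 00 ⇒ word 0xfda00000 (big)
  opcode bits[31:27]=0x1f: ldr/RR
  rd@[26:24]=0x5 ⇒ r5
  rs@[23:21]=0x5 ⇒ r5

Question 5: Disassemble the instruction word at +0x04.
lsli r1, $15370831

off 0x04: read 79 ea 8a 4f as big → 0x79ea8a4f
  op=0x79ea8a4f>>27=0xf ⇒ lsli (RI)
  rd@[26:24]=0x1 ⇒ r1
  imm@[23:0]=0xea8a4f ⇒ $15370831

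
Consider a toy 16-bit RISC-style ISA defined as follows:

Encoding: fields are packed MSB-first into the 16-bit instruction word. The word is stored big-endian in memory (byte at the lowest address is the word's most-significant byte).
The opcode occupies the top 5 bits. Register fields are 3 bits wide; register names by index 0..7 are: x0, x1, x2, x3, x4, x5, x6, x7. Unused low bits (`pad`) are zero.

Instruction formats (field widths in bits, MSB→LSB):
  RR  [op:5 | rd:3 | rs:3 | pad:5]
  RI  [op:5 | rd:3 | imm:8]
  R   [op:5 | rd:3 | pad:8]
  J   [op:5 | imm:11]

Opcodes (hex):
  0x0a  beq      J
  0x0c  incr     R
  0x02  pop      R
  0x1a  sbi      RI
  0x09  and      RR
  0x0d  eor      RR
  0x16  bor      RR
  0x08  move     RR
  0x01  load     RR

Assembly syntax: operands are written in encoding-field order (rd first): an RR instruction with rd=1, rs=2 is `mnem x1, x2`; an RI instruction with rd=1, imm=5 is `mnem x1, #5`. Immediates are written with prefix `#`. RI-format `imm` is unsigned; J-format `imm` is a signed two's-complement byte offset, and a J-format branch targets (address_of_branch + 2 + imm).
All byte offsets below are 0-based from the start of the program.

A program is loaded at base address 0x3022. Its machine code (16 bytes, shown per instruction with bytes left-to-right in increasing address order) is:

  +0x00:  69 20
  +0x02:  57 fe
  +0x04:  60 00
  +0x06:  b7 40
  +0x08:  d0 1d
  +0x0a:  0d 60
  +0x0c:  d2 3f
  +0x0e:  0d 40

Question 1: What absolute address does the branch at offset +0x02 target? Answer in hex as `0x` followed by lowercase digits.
0x3024

off 0x02: read 57 fe as big → 0x57fe
  op=0x57fe>>11=0xa ⇒ beq (J)
  imm: (w>>0)&0x7ff=0x7fe (s11→-2) → #-2
  target = base 0x3022 + off 0x02 + 2 + imm -2 = 0x3024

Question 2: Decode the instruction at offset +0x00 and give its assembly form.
eor x1, x1

+0x00: 69 20 ⇒ word 0x6920 (big)
  top 5b → 0xd → eor [RR]
  rd: (w>>8)&0x7=0x1 → x1
  rs: (w>>5)&0x7=0x1 → x1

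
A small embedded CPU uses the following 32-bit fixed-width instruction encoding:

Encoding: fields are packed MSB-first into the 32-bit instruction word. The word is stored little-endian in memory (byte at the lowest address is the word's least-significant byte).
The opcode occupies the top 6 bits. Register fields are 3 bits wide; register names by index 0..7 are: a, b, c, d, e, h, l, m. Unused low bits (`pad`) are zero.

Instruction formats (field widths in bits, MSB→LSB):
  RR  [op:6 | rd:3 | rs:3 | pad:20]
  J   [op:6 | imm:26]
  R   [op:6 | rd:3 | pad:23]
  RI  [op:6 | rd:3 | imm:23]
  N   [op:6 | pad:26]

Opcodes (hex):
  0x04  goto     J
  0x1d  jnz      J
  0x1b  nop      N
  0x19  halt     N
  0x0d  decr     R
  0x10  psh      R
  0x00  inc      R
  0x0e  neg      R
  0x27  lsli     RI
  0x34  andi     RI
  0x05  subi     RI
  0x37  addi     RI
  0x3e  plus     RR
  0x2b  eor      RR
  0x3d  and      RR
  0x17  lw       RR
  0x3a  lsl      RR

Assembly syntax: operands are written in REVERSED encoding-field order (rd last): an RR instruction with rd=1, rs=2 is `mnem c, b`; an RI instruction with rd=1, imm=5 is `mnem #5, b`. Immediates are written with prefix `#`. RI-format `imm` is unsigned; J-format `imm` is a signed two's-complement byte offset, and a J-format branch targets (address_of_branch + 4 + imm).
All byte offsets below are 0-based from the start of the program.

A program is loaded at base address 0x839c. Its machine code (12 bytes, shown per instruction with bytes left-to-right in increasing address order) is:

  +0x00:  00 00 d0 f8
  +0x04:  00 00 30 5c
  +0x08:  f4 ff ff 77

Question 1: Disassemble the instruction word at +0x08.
jnz #-12

[08] f4 ff ff 77 → 0x77fffff4
  op=0x77fffff4>>26=0x1d ⇒ jnz (J)
  [25:0] imm=67108852 (s26→-12) = #-12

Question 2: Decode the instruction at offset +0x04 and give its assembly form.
lw d, a

+0x04: 00 00 30 5c ⇒ word 0x5c300000 (little)
  opcode bits[31:26]=0x17: lw/RR
  [25:23] rd=0 = a
  [22:20] rs=3 = d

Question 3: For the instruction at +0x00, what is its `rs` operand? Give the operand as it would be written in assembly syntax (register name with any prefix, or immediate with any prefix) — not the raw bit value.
h

off 0x00: read 00 00 d0 f8 as little → 0xf8d00000
  top 6b → 0x3e → plus [RR]
  rd: (w>>23)&0x7=0x1 → b
  rs: (w>>20)&0x7=0x5 → h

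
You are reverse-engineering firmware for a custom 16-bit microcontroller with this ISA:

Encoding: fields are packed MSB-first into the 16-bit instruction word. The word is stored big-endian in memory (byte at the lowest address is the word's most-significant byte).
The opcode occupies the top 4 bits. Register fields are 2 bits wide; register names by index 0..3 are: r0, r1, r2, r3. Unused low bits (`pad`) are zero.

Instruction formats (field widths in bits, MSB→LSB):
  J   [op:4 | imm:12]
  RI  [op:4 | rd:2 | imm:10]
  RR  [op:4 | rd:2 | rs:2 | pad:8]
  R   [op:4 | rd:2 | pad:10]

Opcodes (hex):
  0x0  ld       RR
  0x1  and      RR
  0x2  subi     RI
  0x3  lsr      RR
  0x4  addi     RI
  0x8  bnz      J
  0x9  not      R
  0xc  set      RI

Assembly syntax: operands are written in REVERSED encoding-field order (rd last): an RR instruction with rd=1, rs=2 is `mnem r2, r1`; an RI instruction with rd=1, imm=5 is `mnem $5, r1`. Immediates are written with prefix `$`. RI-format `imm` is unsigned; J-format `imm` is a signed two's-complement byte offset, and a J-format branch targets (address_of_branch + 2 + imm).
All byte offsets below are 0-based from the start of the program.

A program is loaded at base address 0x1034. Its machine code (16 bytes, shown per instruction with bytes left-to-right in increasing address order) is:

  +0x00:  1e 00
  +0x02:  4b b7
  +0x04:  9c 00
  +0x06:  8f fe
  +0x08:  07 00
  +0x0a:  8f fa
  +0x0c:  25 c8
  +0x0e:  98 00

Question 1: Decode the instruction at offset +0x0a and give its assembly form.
bnz $-6

+0x0a: 8f fa ⇒ word 0x8ffa (big)
  op=0x8ffa>>12=0x8 ⇒ bnz (J)
  imm: (w>>0)&0xfff=0xffa (s12→-6) → $-6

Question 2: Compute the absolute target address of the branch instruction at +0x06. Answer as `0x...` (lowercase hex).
off 0x06: read 8f fe as big → 0x8ffe
  opcode bits[15:12]=0x8: bnz/J
  imm@[11:0]=0xffe (s12→-2) ⇒ $-2
  target = base 0x1034 + off 0x06 + 2 + imm -2 = 0x103a

0x103a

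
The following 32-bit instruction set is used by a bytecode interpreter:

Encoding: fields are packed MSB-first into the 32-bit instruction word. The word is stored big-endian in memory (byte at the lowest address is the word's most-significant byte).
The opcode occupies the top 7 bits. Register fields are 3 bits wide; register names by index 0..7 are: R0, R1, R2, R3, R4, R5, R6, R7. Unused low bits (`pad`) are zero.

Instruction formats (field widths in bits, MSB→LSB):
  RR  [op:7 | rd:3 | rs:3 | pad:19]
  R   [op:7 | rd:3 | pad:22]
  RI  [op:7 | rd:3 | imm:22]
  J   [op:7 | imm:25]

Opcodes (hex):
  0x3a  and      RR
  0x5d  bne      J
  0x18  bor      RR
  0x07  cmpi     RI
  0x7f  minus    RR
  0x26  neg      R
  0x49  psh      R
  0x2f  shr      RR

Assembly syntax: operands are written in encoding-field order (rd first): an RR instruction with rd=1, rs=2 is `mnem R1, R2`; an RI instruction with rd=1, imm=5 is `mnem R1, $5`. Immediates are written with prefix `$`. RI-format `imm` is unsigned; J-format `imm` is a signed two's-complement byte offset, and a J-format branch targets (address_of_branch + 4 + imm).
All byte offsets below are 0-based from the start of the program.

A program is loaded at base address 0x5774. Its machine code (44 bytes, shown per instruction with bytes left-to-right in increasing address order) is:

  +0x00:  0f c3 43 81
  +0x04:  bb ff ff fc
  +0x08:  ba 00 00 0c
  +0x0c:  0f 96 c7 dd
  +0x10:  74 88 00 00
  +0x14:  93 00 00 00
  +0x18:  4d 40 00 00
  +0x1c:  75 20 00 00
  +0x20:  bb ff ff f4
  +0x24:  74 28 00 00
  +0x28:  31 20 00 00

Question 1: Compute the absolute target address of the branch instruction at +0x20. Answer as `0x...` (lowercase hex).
[20] bb ff ff f4 → 0xbbfffff4
  opcode bits[31:25]=0x5d: bne/J
  imm@[24:0]=0x1fffff4 (s25→-12) ⇒ $-12
  target = base 0x5774 + off 0x20 + 4 + imm -12 = 0x578c

0x578c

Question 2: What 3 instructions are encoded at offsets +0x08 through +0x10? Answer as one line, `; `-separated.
off 0x08: read ba 00 00 0c as big → 0xba00000c
  op=0xba00000c>>25=0x5d ⇒ bne (J)
  [24:0] imm=12 = $12
off 0x0c: read 0f 96 c7 dd as big → 0x0f96c7dd
  op=0x0f96c7dd>>25=0x7 ⇒ cmpi (RI)
  [24:22] rd=6 = R6
  [21:0] imm=1492957 = $1492957
off 0x10: read 74 88 00 00 as big → 0x74880000
  op=0x74880000>>25=0x3a ⇒ and (RR)
  [24:22] rd=2 = R2
  [21:19] rs=1 = R1

bne $12; cmpi R6, $1492957; and R2, R1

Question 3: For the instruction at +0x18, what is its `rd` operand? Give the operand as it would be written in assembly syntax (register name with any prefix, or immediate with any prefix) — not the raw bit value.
off 0x18: read 4d 40 00 00 as big → 0x4d400000
  op=0x4d400000>>25=0x26 ⇒ neg (R)
  [24:22] rd=5 = R5

R5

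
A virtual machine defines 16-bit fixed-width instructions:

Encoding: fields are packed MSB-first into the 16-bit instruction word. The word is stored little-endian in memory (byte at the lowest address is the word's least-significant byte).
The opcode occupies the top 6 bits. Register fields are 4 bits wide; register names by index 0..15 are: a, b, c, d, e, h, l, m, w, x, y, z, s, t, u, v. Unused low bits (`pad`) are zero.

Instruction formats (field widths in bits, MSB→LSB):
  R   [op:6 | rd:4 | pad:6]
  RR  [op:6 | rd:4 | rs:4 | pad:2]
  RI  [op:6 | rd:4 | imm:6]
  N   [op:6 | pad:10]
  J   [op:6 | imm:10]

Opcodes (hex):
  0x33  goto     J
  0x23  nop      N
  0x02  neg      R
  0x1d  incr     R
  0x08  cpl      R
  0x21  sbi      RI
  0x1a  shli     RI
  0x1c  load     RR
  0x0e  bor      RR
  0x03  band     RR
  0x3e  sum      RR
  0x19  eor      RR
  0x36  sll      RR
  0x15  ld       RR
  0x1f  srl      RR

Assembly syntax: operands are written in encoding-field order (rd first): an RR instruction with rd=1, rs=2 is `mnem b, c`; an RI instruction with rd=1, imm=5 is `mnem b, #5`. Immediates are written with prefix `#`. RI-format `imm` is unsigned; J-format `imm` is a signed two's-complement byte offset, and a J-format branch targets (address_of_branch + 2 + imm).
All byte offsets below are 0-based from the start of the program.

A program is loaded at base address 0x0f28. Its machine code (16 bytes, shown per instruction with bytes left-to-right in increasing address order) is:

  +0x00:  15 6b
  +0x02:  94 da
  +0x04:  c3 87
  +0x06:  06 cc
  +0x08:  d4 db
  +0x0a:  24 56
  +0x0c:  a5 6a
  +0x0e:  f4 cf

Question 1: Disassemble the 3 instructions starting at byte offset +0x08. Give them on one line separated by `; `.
off 0x08: read d4 db as little → 0xdbd4
  opcode bits[15:10]=0x36: sll/RR
  rd: (w>>6)&0xf=0xf → v
  rs: (w>>2)&0xf=0x5 → h
off 0x0a: read 24 56 as little → 0x5624
  opcode bits[15:10]=0x15: ld/RR
  rd: (w>>6)&0xf=0x8 → w
  rs: (w>>2)&0xf=0x9 → x
off 0x0c: read a5 6a as little → 0x6aa5
  opcode bits[15:10]=0x1a: shli/RI
  rd: (w>>6)&0xf=0xa → y
  imm: (w>>0)&0x3f=0x25 → #37

sll v, h; ld w, x; shli y, #37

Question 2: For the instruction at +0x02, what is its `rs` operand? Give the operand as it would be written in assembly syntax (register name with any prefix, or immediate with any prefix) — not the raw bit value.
off 0x02: read 94 da as little → 0xda94
  opcode bits[15:10]=0x36: sll/RR
  rd@[9:6]=0xa ⇒ y
  rs@[5:2]=0x5 ⇒ h

h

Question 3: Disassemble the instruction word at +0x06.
+0x06: 06 cc ⇒ word 0xcc06 (little)
  top 6b → 0x33 → goto [J]
  [9:0] imm=6 = #6

goto #6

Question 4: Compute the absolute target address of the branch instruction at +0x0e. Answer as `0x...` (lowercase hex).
0x0f2c

[0e] f4 cf → 0xcff4
  top 6b → 0x33 → goto [J]
  [9:0] imm=1012 (s10→-12) = #-12
  target = base 0x0f28 + off 0x0e + 2 + imm -12 = 0x0f2c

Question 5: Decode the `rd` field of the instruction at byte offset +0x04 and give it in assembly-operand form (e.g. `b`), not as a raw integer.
[04] c3 87 → 0x87c3
  opcode bits[15:10]=0x21: sbi/RI
  [9:6] rd=15 = v
  [5:0] imm=3 = #3

v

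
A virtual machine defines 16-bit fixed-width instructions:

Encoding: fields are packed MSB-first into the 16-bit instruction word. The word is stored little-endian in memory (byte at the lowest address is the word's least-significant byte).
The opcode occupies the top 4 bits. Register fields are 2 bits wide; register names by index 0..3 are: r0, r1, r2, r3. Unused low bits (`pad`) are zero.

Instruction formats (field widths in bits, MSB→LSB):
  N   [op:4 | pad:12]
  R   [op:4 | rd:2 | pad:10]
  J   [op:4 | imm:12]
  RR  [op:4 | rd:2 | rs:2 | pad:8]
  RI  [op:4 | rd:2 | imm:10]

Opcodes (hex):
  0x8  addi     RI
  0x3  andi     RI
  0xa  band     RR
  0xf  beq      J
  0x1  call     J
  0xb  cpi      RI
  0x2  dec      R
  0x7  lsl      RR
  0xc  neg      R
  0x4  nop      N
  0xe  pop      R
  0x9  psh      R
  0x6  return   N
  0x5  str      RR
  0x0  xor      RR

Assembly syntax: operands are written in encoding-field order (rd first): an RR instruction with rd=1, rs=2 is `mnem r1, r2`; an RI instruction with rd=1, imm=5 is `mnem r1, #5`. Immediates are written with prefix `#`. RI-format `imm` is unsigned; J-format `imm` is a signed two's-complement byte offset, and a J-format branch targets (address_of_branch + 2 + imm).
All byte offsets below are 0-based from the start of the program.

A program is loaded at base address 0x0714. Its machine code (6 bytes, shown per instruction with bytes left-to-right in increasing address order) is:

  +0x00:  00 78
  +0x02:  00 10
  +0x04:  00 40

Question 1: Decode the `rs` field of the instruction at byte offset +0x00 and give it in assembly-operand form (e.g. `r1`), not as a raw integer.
r0

off 0x00: read 00 78 as little → 0x7800
  op=0x7800>>12=0x7 ⇒ lsl (RR)
  [11:10] rd=2 = r2
  [9:8] rs=0 = r0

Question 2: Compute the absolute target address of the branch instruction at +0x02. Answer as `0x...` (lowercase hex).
0x0718

+0x02: 00 10 ⇒ word 0x1000 (little)
  opcode bits[15:12]=0x1: call/J
  imm: (w>>0)&0xfff=0x0 → #0
  target = base 0x0714 + off 0x02 + 2 + imm 0 = 0x0718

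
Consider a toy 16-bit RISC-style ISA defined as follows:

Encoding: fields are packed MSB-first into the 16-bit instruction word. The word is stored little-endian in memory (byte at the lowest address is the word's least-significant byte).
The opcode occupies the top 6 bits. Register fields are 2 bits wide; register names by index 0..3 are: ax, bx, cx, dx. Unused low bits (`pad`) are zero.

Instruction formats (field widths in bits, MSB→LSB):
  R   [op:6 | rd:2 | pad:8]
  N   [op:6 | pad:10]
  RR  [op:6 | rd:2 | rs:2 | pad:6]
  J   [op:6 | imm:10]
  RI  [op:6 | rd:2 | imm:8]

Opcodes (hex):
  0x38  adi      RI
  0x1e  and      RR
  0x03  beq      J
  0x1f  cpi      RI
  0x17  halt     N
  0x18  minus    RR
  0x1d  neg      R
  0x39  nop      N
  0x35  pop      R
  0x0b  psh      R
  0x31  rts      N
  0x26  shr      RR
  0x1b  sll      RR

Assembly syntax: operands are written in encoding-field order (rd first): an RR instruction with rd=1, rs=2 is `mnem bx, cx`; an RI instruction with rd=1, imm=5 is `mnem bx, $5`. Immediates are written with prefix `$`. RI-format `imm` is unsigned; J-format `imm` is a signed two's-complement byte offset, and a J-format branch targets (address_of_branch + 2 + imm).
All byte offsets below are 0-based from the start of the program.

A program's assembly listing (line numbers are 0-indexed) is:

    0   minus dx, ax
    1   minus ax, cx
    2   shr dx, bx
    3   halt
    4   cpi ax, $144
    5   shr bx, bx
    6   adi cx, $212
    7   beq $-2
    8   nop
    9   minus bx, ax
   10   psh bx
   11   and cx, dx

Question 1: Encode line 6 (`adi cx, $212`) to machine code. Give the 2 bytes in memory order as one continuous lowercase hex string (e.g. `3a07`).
L6: adi op=0x38:6|rd=2:2|imm=212:8 ⇒ 0xe2d4 ⇒ little d4 e2

d4e2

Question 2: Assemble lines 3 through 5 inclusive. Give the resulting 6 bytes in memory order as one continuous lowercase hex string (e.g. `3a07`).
3. halt fields op=0x17:6|pad=0:10 → word 5c00h → 00 5c
4. cpi fields op=0x1f:6|rd=0:2|imm=144:8 → word 7c90h → 90 7c
5. shr fields op=0x26:6|rd=1:2|rs=1:2|pad=0:6 → word 9940h → 40 99

005c907c4099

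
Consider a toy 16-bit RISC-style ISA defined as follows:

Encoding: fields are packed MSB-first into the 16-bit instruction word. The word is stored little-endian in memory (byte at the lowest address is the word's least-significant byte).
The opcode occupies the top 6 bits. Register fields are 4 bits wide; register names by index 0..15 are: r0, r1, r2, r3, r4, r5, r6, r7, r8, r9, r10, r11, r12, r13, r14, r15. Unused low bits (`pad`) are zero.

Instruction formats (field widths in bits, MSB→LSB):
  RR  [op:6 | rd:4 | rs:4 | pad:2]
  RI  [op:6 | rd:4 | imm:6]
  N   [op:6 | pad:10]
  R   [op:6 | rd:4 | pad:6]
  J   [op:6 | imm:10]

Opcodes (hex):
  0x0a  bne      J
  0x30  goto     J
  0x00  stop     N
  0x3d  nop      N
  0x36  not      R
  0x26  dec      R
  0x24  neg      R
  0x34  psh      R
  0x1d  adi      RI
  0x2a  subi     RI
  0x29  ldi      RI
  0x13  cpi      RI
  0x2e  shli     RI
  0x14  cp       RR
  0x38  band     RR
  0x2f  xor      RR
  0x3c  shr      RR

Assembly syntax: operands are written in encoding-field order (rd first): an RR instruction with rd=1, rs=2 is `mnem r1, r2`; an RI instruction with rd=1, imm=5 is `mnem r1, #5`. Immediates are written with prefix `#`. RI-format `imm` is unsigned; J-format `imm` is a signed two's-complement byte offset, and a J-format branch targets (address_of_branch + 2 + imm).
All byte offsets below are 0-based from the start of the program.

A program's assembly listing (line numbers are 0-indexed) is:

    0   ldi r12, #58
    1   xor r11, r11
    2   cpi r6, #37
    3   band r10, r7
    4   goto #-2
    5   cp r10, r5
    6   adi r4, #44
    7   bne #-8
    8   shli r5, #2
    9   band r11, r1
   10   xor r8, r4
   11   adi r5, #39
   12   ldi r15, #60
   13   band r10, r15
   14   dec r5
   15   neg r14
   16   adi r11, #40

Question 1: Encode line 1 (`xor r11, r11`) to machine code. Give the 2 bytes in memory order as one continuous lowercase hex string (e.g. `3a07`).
ecbe

1. xor fields op=0x2f:6|rd=11:4|rs=11:4|pad=0:2 → word beech → ec be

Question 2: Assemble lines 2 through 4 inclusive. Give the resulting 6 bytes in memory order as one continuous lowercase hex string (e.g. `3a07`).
2. cpi fields op=0x13:6|rd=6:4|imm=37:6 → word 4da5h → a5 4d
3. band fields op=0x38:6|rd=10:4|rs=7:4|pad=0:2 → word e29ch → 9c e2
4. goto fields op=0x30:6|imm=-2:10 → word c3feh → fe c3

a54d9ce2fec3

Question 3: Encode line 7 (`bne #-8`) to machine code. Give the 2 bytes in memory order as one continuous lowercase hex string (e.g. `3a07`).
f82b

7. bne fields op=0xa:6|imm=-8:10 → word 2bf8h → f8 2b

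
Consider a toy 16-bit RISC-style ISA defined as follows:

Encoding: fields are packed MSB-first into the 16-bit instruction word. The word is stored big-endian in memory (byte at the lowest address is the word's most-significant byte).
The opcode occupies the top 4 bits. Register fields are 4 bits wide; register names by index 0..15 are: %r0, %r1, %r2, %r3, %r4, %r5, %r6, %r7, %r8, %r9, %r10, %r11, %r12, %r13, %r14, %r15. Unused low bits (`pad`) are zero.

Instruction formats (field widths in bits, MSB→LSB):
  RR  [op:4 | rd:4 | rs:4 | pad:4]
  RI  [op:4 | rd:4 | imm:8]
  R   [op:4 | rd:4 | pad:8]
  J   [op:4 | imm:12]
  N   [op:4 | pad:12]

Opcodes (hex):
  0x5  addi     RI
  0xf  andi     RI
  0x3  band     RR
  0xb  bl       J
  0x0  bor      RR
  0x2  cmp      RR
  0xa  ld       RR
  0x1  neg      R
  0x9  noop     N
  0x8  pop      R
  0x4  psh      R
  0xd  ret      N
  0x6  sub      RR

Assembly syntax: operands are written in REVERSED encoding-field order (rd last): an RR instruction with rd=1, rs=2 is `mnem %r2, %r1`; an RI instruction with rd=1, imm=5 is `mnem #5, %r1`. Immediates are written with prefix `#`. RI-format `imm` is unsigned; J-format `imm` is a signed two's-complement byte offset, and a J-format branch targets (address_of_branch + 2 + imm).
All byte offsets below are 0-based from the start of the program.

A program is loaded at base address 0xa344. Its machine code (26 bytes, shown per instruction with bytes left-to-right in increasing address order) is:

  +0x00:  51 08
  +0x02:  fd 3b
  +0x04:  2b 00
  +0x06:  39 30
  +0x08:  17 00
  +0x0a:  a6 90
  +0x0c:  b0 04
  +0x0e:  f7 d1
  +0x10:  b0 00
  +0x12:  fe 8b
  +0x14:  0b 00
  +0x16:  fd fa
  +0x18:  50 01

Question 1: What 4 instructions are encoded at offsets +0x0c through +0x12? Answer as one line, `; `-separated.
bl #4; andi #209, %r7; bl #0; andi #139, %r14

+0x0c: b0 04 ⇒ word 0xb004 (big)
  opcode bits[15:12]=0xb: bl/J
  [11:0] imm=4 = #4
+0x0e: f7 d1 ⇒ word 0xf7d1 (big)
  opcode bits[15:12]=0xf: andi/RI
  [11:8] rd=7 = %r7
  [7:0] imm=209 = #209
+0x10: b0 00 ⇒ word 0xb000 (big)
  opcode bits[15:12]=0xb: bl/J
  [11:0] imm=0 = #0
+0x12: fe 8b ⇒ word 0xfe8b (big)
  opcode bits[15:12]=0xf: andi/RI
  [11:8] rd=14 = %r14
  [7:0] imm=139 = #139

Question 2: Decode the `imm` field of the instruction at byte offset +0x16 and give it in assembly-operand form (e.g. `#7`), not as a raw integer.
off 0x16: read fd fa as big → 0xfdfa
  top 4b → 0xf → andi [RI]
  rd@[11:8]=0xd ⇒ %r13
  imm@[7:0]=0xfa ⇒ #250

#250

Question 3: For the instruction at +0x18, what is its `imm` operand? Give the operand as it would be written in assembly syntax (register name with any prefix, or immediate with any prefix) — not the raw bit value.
@+18  big-endian(50 01) = 0x5001
  top 4b → 0x5 → addi [RI]
  rd@[11:8]=0x0 ⇒ %r0
  imm@[7:0]=0x1 ⇒ #1

#1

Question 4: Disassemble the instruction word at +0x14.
+0x14: 0b 00 ⇒ word 0x0b00 (big)
  opcode bits[15:12]=0x0: bor/RR
  rd: (w>>8)&0xf=0xb → %r11
  rs: (w>>4)&0xf=0x0 → %r0

bor %r0, %r11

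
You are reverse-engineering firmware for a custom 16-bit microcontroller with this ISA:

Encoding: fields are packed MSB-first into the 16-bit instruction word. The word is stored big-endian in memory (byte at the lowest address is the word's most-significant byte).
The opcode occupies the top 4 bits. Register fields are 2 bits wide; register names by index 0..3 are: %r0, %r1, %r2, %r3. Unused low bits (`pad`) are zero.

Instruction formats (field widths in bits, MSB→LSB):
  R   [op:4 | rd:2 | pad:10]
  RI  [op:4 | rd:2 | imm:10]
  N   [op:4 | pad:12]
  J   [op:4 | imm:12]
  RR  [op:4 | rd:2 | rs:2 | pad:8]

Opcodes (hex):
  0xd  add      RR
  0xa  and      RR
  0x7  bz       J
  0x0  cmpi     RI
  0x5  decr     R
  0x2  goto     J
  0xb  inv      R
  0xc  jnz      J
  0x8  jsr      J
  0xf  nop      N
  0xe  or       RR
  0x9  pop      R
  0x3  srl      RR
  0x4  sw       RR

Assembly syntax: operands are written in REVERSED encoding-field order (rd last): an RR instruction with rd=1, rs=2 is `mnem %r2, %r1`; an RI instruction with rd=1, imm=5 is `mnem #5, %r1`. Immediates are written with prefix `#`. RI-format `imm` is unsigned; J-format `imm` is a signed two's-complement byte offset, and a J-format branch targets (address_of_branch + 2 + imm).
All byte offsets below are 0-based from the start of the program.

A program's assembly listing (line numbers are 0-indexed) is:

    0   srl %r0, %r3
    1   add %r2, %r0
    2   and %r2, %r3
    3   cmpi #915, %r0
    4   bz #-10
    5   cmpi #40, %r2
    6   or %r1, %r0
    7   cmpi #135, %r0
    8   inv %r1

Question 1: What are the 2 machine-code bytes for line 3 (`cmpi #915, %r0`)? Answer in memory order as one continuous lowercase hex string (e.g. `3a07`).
line 3 (cmpi): pack op=0x0:4|rd=0:2|imm=915:10 = 0x0393; big→ 03 93

0393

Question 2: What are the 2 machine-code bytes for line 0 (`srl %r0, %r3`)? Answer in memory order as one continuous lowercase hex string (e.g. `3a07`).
3c00

L0: srl op=0x3:4|rd=3:2|rs=0:2|pad=0:8 ⇒ 0x3c00 ⇒ big 3c 00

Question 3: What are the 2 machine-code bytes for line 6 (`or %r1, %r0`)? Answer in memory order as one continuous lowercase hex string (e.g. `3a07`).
e100

6. or fields op=0xe:4|rd=0:2|rs=1:2|pad=0:8 → word e100h → e1 00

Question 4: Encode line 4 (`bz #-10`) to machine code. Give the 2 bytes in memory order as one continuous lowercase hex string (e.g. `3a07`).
L4: bz op=0x7:4|imm=-10:12 ⇒ 0x7ff6 ⇒ big 7f f6

7ff6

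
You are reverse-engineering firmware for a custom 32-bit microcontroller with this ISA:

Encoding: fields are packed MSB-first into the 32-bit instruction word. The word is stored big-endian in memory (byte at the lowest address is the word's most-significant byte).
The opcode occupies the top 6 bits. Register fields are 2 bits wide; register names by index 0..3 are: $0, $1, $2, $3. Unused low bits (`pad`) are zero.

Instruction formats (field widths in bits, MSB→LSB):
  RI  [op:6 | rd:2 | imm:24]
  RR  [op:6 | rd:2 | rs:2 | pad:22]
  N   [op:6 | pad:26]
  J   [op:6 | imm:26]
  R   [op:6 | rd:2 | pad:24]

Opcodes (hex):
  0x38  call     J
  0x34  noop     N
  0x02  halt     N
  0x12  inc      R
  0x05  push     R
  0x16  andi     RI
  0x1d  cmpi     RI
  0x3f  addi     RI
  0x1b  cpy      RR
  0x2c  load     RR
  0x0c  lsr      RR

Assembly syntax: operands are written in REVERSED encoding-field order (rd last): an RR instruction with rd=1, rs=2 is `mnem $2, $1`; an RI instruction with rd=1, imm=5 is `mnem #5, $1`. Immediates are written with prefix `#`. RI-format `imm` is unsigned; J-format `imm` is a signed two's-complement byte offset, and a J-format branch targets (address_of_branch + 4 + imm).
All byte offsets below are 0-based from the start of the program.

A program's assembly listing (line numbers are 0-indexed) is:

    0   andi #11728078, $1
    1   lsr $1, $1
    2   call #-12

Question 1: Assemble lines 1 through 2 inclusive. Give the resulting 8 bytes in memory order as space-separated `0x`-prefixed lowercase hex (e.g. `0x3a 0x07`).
0x31 0x40 0x00 0x00 0xe3 0xff 0xff 0xf4

L1: lsr op=0xc:6|rd=1:2|rs=1:2|pad=0:22 ⇒ 0x31400000 ⇒ big 31 40 00 00
L2: call op=0x38:6|imm=-12:26 ⇒ 0xe3fffff4 ⇒ big e3 ff ff f4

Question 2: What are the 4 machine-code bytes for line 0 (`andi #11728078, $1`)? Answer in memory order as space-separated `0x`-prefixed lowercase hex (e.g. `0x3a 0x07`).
0x59 0xb2 0xf4 0xce

0. andi fields op=0x16:6|rd=1:2|imm=11728078:24 → word 59b2f4ceh → 59 b2 f4 ce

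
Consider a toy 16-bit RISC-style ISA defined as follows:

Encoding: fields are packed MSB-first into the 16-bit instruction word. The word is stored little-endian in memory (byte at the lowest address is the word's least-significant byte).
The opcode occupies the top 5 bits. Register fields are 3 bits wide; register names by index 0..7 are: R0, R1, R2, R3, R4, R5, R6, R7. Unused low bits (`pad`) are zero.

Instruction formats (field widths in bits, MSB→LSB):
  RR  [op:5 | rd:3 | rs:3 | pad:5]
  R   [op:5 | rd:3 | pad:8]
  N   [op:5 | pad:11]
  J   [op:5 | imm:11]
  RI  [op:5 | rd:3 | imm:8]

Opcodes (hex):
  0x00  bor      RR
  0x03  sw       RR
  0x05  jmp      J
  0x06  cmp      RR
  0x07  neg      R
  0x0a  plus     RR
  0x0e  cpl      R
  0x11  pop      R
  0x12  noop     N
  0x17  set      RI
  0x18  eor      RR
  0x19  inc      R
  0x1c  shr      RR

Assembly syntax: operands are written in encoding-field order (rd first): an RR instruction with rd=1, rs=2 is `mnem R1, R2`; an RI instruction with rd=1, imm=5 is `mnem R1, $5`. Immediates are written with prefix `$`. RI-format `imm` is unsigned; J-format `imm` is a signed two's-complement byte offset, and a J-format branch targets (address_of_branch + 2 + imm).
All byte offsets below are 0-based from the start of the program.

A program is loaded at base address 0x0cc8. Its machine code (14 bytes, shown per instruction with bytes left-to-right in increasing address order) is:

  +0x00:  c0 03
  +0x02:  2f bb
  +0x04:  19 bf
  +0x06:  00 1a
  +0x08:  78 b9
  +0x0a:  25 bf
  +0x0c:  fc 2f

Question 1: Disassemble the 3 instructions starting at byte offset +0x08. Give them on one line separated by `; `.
off 0x08: read 78 b9 as little → 0xb978
  top 5b → 0x17 → set [RI]
  [10:8] rd=1 = R1
  [7:0] imm=120 = $120
off 0x0a: read 25 bf as little → 0xbf25
  top 5b → 0x17 → set [RI]
  [10:8] rd=7 = R7
  [7:0] imm=37 = $37
off 0x0c: read fc 2f as little → 0x2ffc
  top 5b → 0x5 → jmp [J]
  [10:0] imm=2044 (s11→-4) = $-4

set R1, $120; set R7, $37; jmp $-4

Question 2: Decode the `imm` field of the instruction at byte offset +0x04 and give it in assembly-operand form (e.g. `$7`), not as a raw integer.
+0x04: 19 bf ⇒ word 0xbf19 (little)
  opcode bits[15:11]=0x17: set/RI
  rd: (w>>8)&0x7=0x7 → R7
  imm: (w>>0)&0xff=0x19 → $25

$25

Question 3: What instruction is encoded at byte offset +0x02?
+0x02: 2f bb ⇒ word 0xbb2f (little)
  top 5b → 0x17 → set [RI]
  [10:8] rd=3 = R3
  [7:0] imm=47 = $47

set R3, $47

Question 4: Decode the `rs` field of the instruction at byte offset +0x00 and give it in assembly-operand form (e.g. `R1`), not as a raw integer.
off 0x00: read c0 03 as little → 0x03c0
  top 5b → 0x0 → bor [RR]
  [10:8] rd=3 = R3
  [7:5] rs=6 = R6

R6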